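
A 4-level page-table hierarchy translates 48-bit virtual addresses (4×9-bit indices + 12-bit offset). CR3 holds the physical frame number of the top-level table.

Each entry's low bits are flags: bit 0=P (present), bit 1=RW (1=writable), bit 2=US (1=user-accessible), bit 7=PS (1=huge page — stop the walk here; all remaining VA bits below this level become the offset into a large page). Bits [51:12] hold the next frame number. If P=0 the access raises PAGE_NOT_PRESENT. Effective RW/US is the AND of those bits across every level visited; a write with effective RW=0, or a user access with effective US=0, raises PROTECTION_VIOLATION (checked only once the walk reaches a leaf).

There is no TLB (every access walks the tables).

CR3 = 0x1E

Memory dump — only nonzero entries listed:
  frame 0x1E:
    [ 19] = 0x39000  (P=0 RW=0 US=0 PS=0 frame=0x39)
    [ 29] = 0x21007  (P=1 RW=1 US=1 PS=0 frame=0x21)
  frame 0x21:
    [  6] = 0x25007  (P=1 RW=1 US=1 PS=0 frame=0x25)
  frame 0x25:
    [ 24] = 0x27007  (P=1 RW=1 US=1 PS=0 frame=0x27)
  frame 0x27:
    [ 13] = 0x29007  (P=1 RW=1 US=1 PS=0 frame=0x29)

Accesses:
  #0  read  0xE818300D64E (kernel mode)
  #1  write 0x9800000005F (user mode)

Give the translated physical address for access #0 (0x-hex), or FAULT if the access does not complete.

Walk each access:
#0 VA=0xE818300D64E (r,kernel):
  L0 @0x1E[29] → 0x21007  P=1,RW=1,US=1,PS=0
  L1 @0x21[6] → 0x25007  P=1,RW=1,US=1,PS=0
  L2 @0x25[24] → 0x27007  P=1,RW=1,US=1,PS=0
  L3 @0x27[13] → 0x29007  P=1,RW=1,US=1,PS=0
  ⇒ phys 0x2964E  [4 reads]
#1 VA=0x9800000005F (w,user):
  L0 @0x1E[19] → 0x39000  P=0,RW=0,US=0,PS=0
  ✗ PAGE_NOT_PRESENT  [1 reads]

Access #0 PA: 0x2964E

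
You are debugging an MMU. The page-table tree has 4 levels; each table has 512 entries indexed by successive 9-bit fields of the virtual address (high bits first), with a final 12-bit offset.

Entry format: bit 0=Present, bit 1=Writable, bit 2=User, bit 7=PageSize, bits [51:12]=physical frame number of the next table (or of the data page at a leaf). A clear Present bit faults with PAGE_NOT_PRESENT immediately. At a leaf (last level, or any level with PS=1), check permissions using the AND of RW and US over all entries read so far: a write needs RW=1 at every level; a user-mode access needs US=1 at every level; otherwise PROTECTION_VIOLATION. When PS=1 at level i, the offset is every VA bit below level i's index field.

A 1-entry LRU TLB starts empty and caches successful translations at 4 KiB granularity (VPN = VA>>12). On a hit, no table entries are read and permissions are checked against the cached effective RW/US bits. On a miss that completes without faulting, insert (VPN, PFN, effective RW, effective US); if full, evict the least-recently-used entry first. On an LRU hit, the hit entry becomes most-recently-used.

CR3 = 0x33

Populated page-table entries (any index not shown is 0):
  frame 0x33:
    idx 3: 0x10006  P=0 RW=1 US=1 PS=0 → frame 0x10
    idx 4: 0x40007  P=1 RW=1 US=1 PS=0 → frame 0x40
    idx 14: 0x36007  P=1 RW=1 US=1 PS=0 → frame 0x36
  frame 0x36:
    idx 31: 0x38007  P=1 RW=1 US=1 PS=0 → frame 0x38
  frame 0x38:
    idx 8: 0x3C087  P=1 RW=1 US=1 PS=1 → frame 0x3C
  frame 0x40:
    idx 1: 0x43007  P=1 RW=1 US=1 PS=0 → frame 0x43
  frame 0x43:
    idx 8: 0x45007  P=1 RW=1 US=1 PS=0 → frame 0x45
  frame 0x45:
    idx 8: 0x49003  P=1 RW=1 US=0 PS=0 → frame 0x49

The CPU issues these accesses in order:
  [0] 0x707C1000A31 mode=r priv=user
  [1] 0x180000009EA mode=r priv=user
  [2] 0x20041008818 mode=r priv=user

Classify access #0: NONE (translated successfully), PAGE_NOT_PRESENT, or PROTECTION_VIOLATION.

Trace:
#0 VA=0x707C1000A31 (r,user):
  lvl0: tbl 0x33, slot 14 ⇒ 0x36007 (P1/RW1/US1/PS0)
  lvl1: tbl 0x36, slot 31 ⇒ 0x38007 (P1/RW1/US1/PS0)
  lvl2: tbl 0x38, slot 8 ⇒ 0x3C087 (P1/RW1/US1/PS1)
  ⇒ phys 0x3CA31 (huge @L2)  [3 reads]
#1 VA=0x180000009EA (r,user):
  lvl0: tbl 0x33, slot 3 ⇒ 0x10006 (P0/RW1/US1/PS0)
  ✗ PAGE_NOT_PRESENT  [1 reads]
#2 VA=0x20041008818 (r,user):
  lvl0: tbl 0x33, slot 4 ⇒ 0x40007 (P1/RW1/US1/PS0)
  lvl1: tbl 0x40, slot 1 ⇒ 0x43007 (P1/RW1/US1/PS0)
  lvl2: tbl 0x43, slot 8 ⇒ 0x45007 (P1/RW1/US1/PS0)
  lvl3: tbl 0x45, slot 8 ⇒ 0x49003 (P1/RW1/US0/PS0)
  ✗ PROTECTION_VIOLATION  [4 reads]

Access #0 fault: NONE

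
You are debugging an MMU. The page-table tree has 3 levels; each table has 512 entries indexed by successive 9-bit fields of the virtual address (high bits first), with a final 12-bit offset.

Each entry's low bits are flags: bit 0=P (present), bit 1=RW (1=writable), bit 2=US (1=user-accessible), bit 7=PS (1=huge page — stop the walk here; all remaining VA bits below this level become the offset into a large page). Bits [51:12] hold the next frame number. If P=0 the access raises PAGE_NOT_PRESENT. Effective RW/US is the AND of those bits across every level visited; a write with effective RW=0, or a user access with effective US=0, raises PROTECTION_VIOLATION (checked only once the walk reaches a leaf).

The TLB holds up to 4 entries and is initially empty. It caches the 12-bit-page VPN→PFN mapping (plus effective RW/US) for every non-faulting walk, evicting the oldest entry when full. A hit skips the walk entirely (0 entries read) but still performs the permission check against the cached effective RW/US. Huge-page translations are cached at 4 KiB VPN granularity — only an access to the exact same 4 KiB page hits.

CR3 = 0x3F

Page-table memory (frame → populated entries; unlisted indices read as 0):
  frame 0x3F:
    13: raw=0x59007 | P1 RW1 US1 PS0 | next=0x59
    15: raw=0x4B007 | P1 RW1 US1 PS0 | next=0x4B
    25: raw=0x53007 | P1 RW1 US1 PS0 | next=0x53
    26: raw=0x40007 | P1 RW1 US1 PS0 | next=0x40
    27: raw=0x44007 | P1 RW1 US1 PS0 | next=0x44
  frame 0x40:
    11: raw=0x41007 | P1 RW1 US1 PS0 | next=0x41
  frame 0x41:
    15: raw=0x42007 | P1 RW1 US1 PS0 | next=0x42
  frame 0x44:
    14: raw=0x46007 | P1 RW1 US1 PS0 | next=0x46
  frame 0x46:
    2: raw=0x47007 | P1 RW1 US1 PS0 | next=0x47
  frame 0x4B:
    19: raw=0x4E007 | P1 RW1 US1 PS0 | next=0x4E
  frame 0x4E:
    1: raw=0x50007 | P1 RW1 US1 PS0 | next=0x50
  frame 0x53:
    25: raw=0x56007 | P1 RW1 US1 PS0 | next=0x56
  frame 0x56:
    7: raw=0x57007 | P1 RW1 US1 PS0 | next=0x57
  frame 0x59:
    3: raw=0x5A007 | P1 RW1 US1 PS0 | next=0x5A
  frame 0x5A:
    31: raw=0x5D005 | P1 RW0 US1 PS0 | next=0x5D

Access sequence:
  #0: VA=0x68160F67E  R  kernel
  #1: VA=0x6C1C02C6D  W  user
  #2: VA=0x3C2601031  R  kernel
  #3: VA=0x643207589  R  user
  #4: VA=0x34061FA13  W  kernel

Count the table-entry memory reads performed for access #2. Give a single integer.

Walk each access:
#0 VA=0x68160F67E (r,kernel):
  L0 @0x3F[26] → 0x40007  P=1,RW=1,US=1,PS=0
  L1 @0x40[11] → 0x41007  P=1,RW=1,US=1,PS=0
  L2 @0x41[15] → 0x42007  P=1,RW=1,US=1,PS=0
  → PA=0x4267E  (3 entries read)
#1 VA=0x6C1C02C6D (w,user):
  L0 @0x3F[27] → 0x44007  P=1,RW=1,US=1,PS=0
  L1 @0x44[14] → 0x46007  P=1,RW=1,US=1,PS=0
  L2 @0x46[2] → 0x47007  P=1,RW=1,US=1,PS=0
  → PA=0x47C6D  (3 entries read)
#2 VA=0x3C2601031 (r,kernel):
  L0 @0x3F[15] → 0x4B007  P=1,RW=1,US=1,PS=0
  L1 @0x4B[19] → 0x4E007  P=1,RW=1,US=1,PS=0
  L2 @0x4E[1] → 0x50007  P=1,RW=1,US=1,PS=0
  → PA=0x50031  (3 entries read)
#3 VA=0x643207589 (r,user):
  L0 @0x3F[25] → 0x53007  P=1,RW=1,US=1,PS=0
  L1 @0x53[25] → 0x56007  P=1,RW=1,US=1,PS=0
  L2 @0x56[7] → 0x57007  P=1,RW=1,US=1,PS=0
  → PA=0x57589  (3 entries read)
#4 VA=0x34061FA13 (w,kernel):
  L0 @0x3F[13] → 0x59007  P=1,RW=1,US=1,PS=0
  L1 @0x59[3] → 0x5A007  P=1,RW=1,US=1,PS=0
  L2 @0x5A[31] → 0x5D005  P=1,RW=0,US=1,PS=0
  ⇒ fault: PROTECTION_VIOLATION  — 3 lookups

Entries read for #2: 3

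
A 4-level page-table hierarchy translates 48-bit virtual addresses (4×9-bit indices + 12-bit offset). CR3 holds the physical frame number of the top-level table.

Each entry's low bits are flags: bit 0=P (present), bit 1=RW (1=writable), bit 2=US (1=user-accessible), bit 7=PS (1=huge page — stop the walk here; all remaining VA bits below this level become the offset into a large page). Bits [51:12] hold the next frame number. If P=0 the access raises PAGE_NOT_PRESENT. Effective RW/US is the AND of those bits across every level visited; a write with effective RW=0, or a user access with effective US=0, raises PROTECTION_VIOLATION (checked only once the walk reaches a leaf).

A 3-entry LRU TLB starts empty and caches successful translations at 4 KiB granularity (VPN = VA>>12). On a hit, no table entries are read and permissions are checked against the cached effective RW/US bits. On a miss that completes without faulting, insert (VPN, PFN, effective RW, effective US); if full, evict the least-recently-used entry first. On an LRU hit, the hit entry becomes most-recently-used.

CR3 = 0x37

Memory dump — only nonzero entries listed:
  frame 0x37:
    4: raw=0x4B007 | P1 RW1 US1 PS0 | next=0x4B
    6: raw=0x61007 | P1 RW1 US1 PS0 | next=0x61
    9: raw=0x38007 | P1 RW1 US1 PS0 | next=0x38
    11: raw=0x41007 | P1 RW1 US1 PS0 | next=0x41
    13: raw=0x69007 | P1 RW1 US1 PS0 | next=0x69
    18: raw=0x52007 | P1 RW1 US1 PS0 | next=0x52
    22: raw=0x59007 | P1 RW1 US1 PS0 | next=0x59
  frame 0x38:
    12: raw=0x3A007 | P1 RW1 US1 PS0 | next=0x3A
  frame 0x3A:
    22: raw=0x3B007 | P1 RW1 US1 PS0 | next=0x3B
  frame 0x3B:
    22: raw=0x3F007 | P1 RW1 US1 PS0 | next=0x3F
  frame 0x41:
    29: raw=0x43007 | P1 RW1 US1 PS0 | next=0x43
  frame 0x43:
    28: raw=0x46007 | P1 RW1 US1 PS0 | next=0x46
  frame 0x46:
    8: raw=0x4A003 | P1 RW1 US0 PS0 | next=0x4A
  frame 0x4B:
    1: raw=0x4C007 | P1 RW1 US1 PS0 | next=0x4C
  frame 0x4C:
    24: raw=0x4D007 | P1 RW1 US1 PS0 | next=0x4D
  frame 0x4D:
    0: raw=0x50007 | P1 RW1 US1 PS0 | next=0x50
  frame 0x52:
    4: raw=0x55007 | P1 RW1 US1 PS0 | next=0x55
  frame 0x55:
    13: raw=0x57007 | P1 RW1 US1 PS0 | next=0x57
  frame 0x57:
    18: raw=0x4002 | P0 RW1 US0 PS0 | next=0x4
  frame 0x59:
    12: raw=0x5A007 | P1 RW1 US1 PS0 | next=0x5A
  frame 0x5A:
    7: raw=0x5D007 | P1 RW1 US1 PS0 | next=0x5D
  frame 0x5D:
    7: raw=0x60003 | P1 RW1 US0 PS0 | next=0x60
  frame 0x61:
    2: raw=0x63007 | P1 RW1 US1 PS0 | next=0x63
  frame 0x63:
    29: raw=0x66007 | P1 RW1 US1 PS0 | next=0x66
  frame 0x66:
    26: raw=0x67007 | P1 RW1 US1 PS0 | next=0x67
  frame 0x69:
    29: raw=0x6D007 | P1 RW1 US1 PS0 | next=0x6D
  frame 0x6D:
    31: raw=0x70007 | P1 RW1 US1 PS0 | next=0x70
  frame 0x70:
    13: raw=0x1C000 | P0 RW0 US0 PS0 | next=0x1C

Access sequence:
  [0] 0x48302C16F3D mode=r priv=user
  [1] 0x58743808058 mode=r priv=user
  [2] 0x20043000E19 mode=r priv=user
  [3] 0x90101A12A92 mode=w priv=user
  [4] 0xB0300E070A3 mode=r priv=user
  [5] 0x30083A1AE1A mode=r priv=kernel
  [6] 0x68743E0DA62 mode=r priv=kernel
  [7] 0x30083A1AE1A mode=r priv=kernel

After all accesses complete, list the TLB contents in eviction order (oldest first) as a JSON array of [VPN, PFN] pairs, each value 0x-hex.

Trace:
#0 VA=0x48302C16F3D (r,user):
  [0] read 0x37 idx=9: raw=0x38007 flags P=1 W=1 U=1 S=0
  [1] read 0x38 idx=12: raw=0x3A007 flags P=1 W=1 U=1 S=0
  [2] read 0x3A idx=22: raw=0x3B007 flags P=1 W=1 U=1 S=0
  [3] read 0x3B idx=22: raw=0x3F007 flags P=1 W=1 U=1 S=0
  ✓ 0x3FF3D  — 4 lookups
#1 VA=0x58743808058 (r,user):
  [0] read 0x37 idx=11: raw=0x41007 flags P=1 W=1 U=1 S=0
  [1] read 0x41 idx=29: raw=0x43007 flags P=1 W=1 U=1 S=0
  [2] read 0x43 idx=28: raw=0x46007 flags P=1 W=1 U=1 S=0
  [3] read 0x46 idx=8: raw=0x4A003 flags P=1 W=1 U=0 S=0
  ⇒ fault: PROTECTION_VIOLATION  — 4 lookups
#2 VA=0x20043000E19 (r,user):
  [0] read 0x37 idx=4: raw=0x4B007 flags P=1 W=1 U=1 S=0
  [1] read 0x4B idx=1: raw=0x4C007 flags P=1 W=1 U=1 S=0
  [2] read 0x4C idx=24: raw=0x4D007 flags P=1 W=1 U=1 S=0
  [3] read 0x4D idx=0: raw=0x50007 flags P=1 W=1 U=1 S=0
  ✓ 0x50E19  — 4 lookups
#3 VA=0x90101A12A92 (w,user):
  [0] read 0x37 idx=18: raw=0x52007 flags P=1 W=1 U=1 S=0
  [1] read 0x52 idx=4: raw=0x55007 flags P=1 W=1 U=1 S=0
  [2] read 0x55 idx=13: raw=0x57007 flags P=1 W=1 U=1 S=0
  [3] read 0x57 idx=18: raw=0x4002 flags P=0 W=1 U=0 S=0
  ⇒ fault: PAGE_NOT_PRESENT  — 4 lookups
#4 VA=0xB0300E070A3 (r,user):
  [0] read 0x37 idx=22: raw=0x59007 flags P=1 W=1 U=1 S=0
  [1] read 0x59 idx=12: raw=0x5A007 flags P=1 W=1 U=1 S=0
  [2] read 0x5A idx=7: raw=0x5D007 flags P=1 W=1 U=1 S=0
  [3] read 0x5D idx=7: raw=0x60003 flags P=1 W=1 U=0 S=0
  ⇒ fault: PROTECTION_VIOLATION  — 4 lookups
#5 VA=0x30083A1AE1A (r,kernel):
  [0] read 0x37 idx=6: raw=0x61007 flags P=1 W=1 U=1 S=0
  [1] read 0x61 idx=2: raw=0x63007 flags P=1 W=1 U=1 S=0
  [2] read 0x63 idx=29: raw=0x66007 flags P=1 W=1 U=1 S=0
  [3] read 0x66 idx=26: raw=0x67007 flags P=1 W=1 U=1 S=0
  ✓ 0x67E1A  — 4 lookups
#6 VA=0x68743E0DA62 (r,kernel):
  [0] read 0x37 idx=13: raw=0x69007 flags P=1 W=1 U=1 S=0
  [1] read 0x69 idx=29: raw=0x6D007 flags P=1 W=1 U=1 S=0
  [2] read 0x6D idx=31: raw=0x70007 flags P=1 W=1 U=1 S=0
  [3] read 0x70 idx=13: raw=0x1C000 flags P=0 W=0 U=0 S=0
  ⇒ fault: PAGE_NOT_PRESENT  — 4 lookups
#7 VA=0x30083A1AE1A (r,kernel):
  TLB hit vpn=0x30083A1A → PA=0x67E1A

TLB: [["0x48302C16", "0x3F"], ["0x20043000", "0x50"], ["0x30083A1A", "0x67"]]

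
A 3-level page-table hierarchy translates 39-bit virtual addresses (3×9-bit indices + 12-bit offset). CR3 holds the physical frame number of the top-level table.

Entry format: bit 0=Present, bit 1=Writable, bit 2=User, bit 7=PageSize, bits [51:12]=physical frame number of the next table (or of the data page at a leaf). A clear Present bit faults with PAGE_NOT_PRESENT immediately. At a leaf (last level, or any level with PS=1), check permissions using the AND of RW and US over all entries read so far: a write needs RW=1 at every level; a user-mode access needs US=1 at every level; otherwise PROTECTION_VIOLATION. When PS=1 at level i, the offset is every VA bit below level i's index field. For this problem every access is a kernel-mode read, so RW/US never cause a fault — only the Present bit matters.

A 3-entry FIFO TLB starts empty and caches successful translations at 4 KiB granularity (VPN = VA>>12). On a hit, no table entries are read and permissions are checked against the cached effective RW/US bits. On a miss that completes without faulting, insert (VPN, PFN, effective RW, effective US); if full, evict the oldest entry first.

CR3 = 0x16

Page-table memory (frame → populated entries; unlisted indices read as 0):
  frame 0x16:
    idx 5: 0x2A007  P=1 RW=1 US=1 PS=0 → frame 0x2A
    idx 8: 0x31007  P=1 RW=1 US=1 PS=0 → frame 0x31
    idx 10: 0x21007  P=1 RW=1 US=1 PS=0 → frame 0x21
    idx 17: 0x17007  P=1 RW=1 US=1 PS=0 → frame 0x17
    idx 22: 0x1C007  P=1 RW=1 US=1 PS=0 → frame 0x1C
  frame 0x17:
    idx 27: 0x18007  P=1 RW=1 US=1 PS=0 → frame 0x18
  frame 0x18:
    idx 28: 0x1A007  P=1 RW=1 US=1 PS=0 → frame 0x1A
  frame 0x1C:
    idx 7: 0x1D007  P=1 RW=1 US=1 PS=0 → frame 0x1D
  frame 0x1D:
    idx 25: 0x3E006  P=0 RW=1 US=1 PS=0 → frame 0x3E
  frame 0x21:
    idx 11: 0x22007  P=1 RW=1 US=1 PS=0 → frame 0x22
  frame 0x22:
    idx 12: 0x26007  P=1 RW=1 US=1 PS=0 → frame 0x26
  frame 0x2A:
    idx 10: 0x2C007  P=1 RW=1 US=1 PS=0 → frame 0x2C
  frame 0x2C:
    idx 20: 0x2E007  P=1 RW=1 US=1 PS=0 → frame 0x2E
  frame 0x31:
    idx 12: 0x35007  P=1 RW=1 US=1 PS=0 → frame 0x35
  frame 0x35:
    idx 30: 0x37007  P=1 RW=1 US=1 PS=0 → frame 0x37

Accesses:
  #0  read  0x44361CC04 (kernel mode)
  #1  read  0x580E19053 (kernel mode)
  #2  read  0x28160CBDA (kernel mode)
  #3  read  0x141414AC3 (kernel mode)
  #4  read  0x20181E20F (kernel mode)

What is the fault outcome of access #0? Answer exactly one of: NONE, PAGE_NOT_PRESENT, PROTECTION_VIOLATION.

Walk each access:
#0 VA=0x44361CC04 (r,kernel):
  [0] read 0x16 idx=17: raw=0x17007 flags P=1 W=1 U=1 S=0
  [1] read 0x17 idx=27: raw=0x18007 flags P=1 W=1 U=1 S=0
  [2] read 0x18 idx=28: raw=0x1A007 flags P=1 W=1 U=1 S=0
  ✓ 0x1AC04  — 3 lookups
#1 VA=0x580E19053 (r,kernel):
  [0] read 0x16 idx=22: raw=0x1C007 flags P=1 W=1 U=1 S=0
  [1] read 0x1C idx=7: raw=0x1D007 flags P=1 W=1 U=1 S=0
  [2] read 0x1D idx=25: raw=0x3E006 flags P=0 W=1 U=1 S=0
  → PAGE_NOT_PRESENT  (3 entries read)
#2 VA=0x28160CBDA (r,kernel):
  [0] read 0x16 idx=10: raw=0x21007 flags P=1 W=1 U=1 S=0
  [1] read 0x21 idx=11: raw=0x22007 flags P=1 W=1 U=1 S=0
  [2] read 0x22 idx=12: raw=0x26007 flags P=1 W=1 U=1 S=0
  ✓ 0x26BDA  — 3 lookups
#3 VA=0x141414AC3 (r,kernel):
  [0] read 0x16 idx=5: raw=0x2A007 flags P=1 W=1 U=1 S=0
  [1] read 0x2A idx=10: raw=0x2C007 flags P=1 W=1 U=1 S=0
  [2] read 0x2C idx=20: raw=0x2E007 flags P=1 W=1 U=1 S=0
  ✓ 0x2EAC3  — 3 lookups
#4 VA=0x20181E20F (r,kernel):
  [0] read 0x16 idx=8: raw=0x31007 flags P=1 W=1 U=1 S=0
  [1] read 0x31 idx=12: raw=0x35007 flags P=1 W=1 U=1 S=0
  [2] read 0x35 idx=30: raw=0x37007 flags P=1 W=1 U=1 S=0
  ✓ 0x3720F  — 3 lookups

Access #0 fault: NONE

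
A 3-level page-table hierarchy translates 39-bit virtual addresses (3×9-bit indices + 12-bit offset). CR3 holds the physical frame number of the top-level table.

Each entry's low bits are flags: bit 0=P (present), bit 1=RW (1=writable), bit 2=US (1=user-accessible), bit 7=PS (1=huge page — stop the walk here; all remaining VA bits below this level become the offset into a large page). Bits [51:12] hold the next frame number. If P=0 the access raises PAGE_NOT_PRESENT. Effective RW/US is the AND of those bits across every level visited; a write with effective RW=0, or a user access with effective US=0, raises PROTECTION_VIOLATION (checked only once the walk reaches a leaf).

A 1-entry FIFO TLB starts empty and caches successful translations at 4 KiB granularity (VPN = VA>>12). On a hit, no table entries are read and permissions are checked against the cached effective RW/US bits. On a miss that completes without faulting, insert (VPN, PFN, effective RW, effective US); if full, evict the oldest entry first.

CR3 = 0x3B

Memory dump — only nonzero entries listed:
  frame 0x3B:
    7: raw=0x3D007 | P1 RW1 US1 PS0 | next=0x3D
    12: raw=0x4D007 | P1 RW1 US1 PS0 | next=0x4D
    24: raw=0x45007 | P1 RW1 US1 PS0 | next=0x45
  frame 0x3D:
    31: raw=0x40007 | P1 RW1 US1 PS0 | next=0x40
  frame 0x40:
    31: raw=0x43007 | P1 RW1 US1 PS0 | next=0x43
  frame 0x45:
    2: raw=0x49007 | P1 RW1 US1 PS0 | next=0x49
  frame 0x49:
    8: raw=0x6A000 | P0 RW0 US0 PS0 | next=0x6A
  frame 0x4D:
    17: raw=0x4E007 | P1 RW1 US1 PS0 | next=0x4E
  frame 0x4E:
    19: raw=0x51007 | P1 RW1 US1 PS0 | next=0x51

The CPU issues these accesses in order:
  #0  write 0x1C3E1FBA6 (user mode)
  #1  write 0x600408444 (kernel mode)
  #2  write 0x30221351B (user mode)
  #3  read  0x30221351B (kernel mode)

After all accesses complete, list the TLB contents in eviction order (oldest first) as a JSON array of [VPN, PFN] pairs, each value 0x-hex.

Walk each access:
#0 VA=0x1C3E1FBA6 (w,user):
  L0: frame=0x3B idx=7 entry=0x3D007 [P=1 RW=1 US=1 PS=0]
  L1: frame=0x3D idx=31 entry=0x40007 [P=1 RW=1 US=1 PS=0]
  L2: frame=0x40 idx=31 entry=0x43007 [P=1 RW=1 US=1 PS=0]
  ✓ 0x43BA6  — 3 lookups
#1 VA=0x600408444 (w,kernel):
  L0: frame=0x3B idx=24 entry=0x45007 [P=1 RW=1 US=1 PS=0]
  L1: frame=0x45 idx=2 entry=0x49007 [P=1 RW=1 US=1 PS=0]
  L2: frame=0x49 idx=8 entry=0x6A000 [P=0 RW=0 US=0 PS=0]
  → PAGE_NOT_PRESENT  (3 entries read)
#2 VA=0x30221351B (w,user):
  L0: frame=0x3B idx=12 entry=0x4D007 [P=1 RW=1 US=1 PS=0]
  L1: frame=0x4D idx=17 entry=0x4E007 [P=1 RW=1 US=1 PS=0]
  L2: frame=0x4E idx=19 entry=0x51007 [P=1 RW=1 US=1 PS=0]
  ✓ 0x5151B  — 3 lookups
#3 VA=0x30221351B (r,kernel):
  TLB hit vpn=0x302213 → PA=0x5151B

TLB: [["0x302213", "0x51"]]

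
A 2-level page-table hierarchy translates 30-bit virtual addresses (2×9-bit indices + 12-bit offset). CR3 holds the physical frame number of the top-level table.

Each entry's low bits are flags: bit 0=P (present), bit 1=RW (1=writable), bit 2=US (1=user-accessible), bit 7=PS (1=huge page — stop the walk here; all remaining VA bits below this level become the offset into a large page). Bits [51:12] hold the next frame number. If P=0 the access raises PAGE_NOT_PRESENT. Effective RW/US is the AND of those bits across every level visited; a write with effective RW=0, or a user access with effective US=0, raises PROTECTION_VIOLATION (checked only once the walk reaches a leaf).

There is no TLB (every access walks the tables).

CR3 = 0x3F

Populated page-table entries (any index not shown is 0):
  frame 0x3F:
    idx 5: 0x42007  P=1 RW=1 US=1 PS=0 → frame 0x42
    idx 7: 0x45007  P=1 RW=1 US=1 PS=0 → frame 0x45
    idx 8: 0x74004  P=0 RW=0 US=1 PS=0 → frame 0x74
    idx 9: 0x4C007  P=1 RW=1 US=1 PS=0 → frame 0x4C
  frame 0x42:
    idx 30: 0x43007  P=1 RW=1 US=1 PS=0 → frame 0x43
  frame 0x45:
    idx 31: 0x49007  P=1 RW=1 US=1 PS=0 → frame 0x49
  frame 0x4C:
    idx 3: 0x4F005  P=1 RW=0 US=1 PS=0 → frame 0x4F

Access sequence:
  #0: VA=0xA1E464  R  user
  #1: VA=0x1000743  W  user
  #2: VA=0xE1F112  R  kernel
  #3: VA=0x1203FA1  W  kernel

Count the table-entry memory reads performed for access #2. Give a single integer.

Walk each access:
#0 VA=0xA1E464 (r,user):
  [0] read 0x3F idx=5: raw=0x42007 flags P=1 W=1 U=1 S=0
  [1] read 0x42 idx=30: raw=0x43007 flags P=1 W=1 U=1 S=0
  → PA=0x43464  (2 entries read)
#1 VA=0x1000743 (w,user):
  [0] read 0x3F idx=8: raw=0x74004 flags P=0 W=0 U=1 S=0
  → PAGE_NOT_PRESENT  (1 entries read)
#2 VA=0xE1F112 (r,kernel):
  [0] read 0x3F idx=7: raw=0x45007 flags P=1 W=1 U=1 S=0
  [1] read 0x45 idx=31: raw=0x49007 flags P=1 W=1 U=1 S=0
  → PA=0x49112  (2 entries read)
#3 VA=0x1203FA1 (w,kernel):
  [0] read 0x3F idx=9: raw=0x4C007 flags P=1 W=1 U=1 S=0
  [1] read 0x4C idx=3: raw=0x4F005 flags P=1 W=0 U=1 S=0
  → PROTECTION_VIOLATION  (2 entries read)

Entries read for #2: 2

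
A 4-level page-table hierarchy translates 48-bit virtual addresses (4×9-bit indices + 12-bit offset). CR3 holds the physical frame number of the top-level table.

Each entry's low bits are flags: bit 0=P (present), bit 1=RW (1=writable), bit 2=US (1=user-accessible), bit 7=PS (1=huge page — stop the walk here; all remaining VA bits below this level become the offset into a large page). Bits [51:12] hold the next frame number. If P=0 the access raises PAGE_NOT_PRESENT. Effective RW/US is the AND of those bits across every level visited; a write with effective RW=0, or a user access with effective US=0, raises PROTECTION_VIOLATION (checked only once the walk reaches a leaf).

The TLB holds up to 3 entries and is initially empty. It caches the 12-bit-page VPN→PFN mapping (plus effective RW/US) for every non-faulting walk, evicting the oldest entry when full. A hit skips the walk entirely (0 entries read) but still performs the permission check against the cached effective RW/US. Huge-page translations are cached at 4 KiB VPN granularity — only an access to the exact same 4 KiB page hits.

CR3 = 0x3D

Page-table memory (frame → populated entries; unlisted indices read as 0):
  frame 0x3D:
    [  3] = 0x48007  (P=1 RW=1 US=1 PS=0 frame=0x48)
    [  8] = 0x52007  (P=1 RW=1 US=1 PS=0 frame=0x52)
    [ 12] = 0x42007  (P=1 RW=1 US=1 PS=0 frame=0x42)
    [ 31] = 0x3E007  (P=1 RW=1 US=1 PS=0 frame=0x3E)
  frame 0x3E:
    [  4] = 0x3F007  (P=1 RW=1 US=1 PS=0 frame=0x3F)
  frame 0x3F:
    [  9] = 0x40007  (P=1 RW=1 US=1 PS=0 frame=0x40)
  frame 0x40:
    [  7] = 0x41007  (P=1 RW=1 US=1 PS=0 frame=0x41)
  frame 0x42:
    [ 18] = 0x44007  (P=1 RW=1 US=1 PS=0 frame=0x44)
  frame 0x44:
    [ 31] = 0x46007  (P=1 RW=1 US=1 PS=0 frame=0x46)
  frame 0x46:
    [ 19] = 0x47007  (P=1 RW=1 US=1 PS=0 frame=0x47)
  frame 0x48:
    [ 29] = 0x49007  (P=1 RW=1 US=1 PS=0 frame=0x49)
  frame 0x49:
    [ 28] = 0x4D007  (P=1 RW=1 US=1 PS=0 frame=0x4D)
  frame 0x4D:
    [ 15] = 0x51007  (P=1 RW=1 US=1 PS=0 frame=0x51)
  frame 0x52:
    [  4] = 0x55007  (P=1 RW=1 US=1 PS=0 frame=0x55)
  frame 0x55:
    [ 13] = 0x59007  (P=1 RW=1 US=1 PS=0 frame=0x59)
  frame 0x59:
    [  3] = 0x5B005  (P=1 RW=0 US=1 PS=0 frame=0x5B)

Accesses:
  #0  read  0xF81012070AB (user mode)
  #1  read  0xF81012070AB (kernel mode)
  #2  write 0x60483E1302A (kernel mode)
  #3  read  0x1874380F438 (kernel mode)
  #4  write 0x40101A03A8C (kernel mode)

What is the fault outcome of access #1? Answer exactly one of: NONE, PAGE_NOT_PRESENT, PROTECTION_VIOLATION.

Per-access translation:
#0 VA=0xF81012070AB (r,user):
  lvl0: tbl 0x3D, slot 31 ⇒ 0x3E007 (P1/RW1/US1/PS0)
  lvl1: tbl 0x3E, slot 4 ⇒ 0x3F007 (P1/RW1/US1/PS0)
  lvl2: tbl 0x3F, slot 9 ⇒ 0x40007 (P1/RW1/US1/PS0)
  lvl3: tbl 0x40, slot 7 ⇒ 0x41007 (P1/RW1/US1/PS0)
  → PA=0x410AB  (4 entries read)
#1 VA=0xF81012070AB (r,kernel):
  TLB hit vpn=0xF8101207 → PA=0x410AB
#2 VA=0x60483E1302A (w,kernel):
  lvl0: tbl 0x3D, slot 12 ⇒ 0x42007 (P1/RW1/US1/PS0)
  lvl1: tbl 0x42, slot 18 ⇒ 0x44007 (P1/RW1/US1/PS0)
  lvl2: tbl 0x44, slot 31 ⇒ 0x46007 (P1/RW1/US1/PS0)
  lvl3: tbl 0x46, slot 19 ⇒ 0x47007 (P1/RW1/US1/PS0)
  → PA=0x4702A  (4 entries read)
#3 VA=0x1874380F438 (r,kernel):
  lvl0: tbl 0x3D, slot 3 ⇒ 0x48007 (P1/RW1/US1/PS0)
  lvl1: tbl 0x48, slot 29 ⇒ 0x49007 (P1/RW1/US1/PS0)
  lvl2: tbl 0x49, slot 28 ⇒ 0x4D007 (P1/RW1/US1/PS0)
  lvl3: tbl 0x4D, slot 15 ⇒ 0x51007 (P1/RW1/US1/PS0)
  → PA=0x51438  (4 entries read)
#4 VA=0x40101A03A8C (w,kernel):
  lvl0: tbl 0x3D, slot 8 ⇒ 0x52007 (P1/RW1/US1/PS0)
  lvl1: tbl 0x52, slot 4 ⇒ 0x55007 (P1/RW1/US1/PS0)
  lvl2: tbl 0x55, slot 13 ⇒ 0x59007 (P1/RW1/US1/PS0)
  lvl3: tbl 0x59, slot 3 ⇒ 0x5B005 (P1/RW0/US1/PS0)
  ⇒ fault: PROTECTION_VIOLATION  — 4 lookups

Access #1 fault: NONE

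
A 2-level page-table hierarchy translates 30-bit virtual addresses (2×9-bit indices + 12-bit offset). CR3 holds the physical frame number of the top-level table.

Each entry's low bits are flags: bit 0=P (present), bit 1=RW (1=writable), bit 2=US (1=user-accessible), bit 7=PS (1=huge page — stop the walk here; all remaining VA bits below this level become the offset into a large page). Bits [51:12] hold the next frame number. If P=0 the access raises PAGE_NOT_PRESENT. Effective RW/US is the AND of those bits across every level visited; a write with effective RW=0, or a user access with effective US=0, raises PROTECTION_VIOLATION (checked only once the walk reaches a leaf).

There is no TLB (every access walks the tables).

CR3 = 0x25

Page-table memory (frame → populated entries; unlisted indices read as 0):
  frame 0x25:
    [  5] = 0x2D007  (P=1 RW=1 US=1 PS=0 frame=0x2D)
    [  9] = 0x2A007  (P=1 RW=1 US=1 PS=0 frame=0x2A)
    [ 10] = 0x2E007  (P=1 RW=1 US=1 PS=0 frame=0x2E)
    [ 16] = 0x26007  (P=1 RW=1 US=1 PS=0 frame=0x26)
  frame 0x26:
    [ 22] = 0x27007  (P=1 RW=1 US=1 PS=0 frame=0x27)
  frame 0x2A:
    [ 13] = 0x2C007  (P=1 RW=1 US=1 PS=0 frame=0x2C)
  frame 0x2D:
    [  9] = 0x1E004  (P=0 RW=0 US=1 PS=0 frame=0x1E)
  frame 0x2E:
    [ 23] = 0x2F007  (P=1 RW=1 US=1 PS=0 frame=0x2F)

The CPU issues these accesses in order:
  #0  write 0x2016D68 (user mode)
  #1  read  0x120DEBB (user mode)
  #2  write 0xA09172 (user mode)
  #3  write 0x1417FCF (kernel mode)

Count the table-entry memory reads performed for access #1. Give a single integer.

Trace:
#0 VA=0x2016D68 (w,user):
  L0 @0x25[16] → 0x26007  P=1,RW=1,US=1,PS=0
  L1 @0x26[22] → 0x27007  P=1,RW=1,US=1,PS=0
  ✓ 0x27D68  — 2 lookups
#1 VA=0x120DEBB (r,user):
  L0 @0x25[9] → 0x2A007  P=1,RW=1,US=1,PS=0
  L1 @0x2A[13] → 0x2C007  P=1,RW=1,US=1,PS=0
  ✓ 0x2CEBB  — 2 lookups
#2 VA=0xA09172 (w,user):
  L0 @0x25[5] → 0x2D007  P=1,RW=1,US=1,PS=0
  L1 @0x2D[9] → 0x1E004  P=0,RW=0,US=1,PS=0
  → PAGE_NOT_PRESENT  (2 entries read)
#3 VA=0x1417FCF (w,kernel):
  L0 @0x25[10] → 0x2E007  P=1,RW=1,US=1,PS=0
  L1 @0x2E[23] → 0x2F007  P=1,RW=1,US=1,PS=0
  ✓ 0x2FFCF  — 2 lookups

Entries read for #1: 2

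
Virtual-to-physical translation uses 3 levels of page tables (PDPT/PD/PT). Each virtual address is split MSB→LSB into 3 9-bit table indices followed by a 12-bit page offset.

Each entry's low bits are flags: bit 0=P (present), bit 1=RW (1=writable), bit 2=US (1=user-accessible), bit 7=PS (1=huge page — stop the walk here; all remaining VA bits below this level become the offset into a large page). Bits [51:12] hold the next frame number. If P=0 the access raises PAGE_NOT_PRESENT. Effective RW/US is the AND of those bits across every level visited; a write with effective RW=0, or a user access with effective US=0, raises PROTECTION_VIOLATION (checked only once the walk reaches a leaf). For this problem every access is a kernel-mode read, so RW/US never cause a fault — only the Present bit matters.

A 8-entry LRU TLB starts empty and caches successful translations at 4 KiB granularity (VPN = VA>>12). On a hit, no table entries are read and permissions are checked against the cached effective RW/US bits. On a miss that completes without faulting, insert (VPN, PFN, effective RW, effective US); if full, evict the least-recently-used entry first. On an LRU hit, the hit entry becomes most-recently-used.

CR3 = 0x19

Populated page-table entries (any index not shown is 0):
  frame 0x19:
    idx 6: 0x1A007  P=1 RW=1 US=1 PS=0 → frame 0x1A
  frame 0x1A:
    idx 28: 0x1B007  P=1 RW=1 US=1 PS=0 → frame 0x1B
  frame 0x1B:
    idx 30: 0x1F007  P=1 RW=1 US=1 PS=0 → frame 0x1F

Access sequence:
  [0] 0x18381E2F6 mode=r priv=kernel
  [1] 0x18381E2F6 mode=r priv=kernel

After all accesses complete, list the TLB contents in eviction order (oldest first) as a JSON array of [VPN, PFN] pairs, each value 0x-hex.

Per-access translation:
#0 VA=0x18381E2F6 (r,kernel):
  L0 @0x19[6] → 0x1A007  P=1,RW=1,US=1,PS=0
  L1 @0x1A[28] → 0x1B007  P=1,RW=1,US=1,PS=0
  L2 @0x1B[30] → 0x1F007  P=1,RW=1,US=1,PS=0
  ⇒ phys 0x1F2F6  [3 reads]
#1 VA=0x18381E2F6 (r,kernel):
  TLB hit vpn=0x18381E → PA=0x1F2F6

TLB: [["0x18381E", "0x1F"]]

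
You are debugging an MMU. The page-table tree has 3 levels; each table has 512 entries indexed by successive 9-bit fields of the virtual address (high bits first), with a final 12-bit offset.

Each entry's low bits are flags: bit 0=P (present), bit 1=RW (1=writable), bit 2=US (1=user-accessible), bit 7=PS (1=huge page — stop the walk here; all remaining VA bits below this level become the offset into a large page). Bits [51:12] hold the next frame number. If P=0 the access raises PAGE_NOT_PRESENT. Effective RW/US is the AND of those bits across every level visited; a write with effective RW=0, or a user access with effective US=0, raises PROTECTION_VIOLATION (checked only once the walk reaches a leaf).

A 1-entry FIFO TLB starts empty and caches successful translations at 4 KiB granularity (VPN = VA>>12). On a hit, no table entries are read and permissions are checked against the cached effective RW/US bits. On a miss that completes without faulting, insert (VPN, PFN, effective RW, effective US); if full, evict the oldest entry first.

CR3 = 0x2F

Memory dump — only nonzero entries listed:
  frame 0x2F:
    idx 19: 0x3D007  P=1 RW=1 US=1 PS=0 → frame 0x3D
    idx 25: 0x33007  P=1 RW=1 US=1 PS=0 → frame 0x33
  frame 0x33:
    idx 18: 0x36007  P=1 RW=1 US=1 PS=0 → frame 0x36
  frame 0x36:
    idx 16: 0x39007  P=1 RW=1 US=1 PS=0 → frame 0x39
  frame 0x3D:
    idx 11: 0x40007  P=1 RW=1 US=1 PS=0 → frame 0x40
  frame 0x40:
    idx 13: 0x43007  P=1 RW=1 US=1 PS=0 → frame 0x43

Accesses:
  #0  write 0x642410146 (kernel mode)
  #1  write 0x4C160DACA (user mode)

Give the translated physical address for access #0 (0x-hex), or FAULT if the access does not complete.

Walk each access:
#0 VA=0x642410146 (w,kernel):
  L0 @0x2F[25] → 0x33007  P=1,RW=1,US=1,PS=0
  L1 @0x33[18] → 0x36007  P=1,RW=1,US=1,PS=0
  L2 @0x36[16] → 0x39007  P=1,RW=1,US=1,PS=0
  → PA=0x39146  (3 entries read)
#1 VA=0x4C160DACA (w,user):
  L0 @0x2F[19] → 0x3D007  P=1,RW=1,US=1,PS=0
  L1 @0x3D[11] → 0x40007  P=1,RW=1,US=1,PS=0
  L2 @0x40[13] → 0x43007  P=1,RW=1,US=1,PS=0
  → PA=0x43ACA  (3 entries read)

Access #0 PA: 0x39146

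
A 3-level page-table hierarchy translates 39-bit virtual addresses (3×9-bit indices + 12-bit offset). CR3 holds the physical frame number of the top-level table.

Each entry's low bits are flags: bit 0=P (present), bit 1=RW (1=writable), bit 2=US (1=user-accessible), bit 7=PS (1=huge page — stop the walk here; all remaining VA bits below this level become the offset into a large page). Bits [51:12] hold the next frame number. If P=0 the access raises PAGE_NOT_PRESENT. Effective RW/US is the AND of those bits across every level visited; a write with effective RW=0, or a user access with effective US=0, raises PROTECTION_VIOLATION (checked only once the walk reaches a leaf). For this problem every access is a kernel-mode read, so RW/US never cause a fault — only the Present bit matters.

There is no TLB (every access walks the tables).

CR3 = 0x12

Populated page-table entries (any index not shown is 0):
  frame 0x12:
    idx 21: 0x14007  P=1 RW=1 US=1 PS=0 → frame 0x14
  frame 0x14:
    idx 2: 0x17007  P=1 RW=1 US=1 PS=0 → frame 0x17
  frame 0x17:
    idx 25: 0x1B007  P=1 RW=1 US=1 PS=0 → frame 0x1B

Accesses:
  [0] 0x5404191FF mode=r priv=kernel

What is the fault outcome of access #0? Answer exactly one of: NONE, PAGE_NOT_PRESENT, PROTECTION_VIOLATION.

Per-access translation:
#0 VA=0x5404191FF (r,kernel):
  lvl0: tbl 0x12, slot 21 ⇒ 0x14007 (P1/RW1/US1/PS0)
  lvl1: tbl 0x14, slot 2 ⇒ 0x17007 (P1/RW1/US1/PS0)
  lvl2: tbl 0x17, slot 25 ⇒ 0x1B007 (P1/RW1/US1/PS0)
  → PA=0x1B1FF  (3 entries read)

Access #0 fault: NONE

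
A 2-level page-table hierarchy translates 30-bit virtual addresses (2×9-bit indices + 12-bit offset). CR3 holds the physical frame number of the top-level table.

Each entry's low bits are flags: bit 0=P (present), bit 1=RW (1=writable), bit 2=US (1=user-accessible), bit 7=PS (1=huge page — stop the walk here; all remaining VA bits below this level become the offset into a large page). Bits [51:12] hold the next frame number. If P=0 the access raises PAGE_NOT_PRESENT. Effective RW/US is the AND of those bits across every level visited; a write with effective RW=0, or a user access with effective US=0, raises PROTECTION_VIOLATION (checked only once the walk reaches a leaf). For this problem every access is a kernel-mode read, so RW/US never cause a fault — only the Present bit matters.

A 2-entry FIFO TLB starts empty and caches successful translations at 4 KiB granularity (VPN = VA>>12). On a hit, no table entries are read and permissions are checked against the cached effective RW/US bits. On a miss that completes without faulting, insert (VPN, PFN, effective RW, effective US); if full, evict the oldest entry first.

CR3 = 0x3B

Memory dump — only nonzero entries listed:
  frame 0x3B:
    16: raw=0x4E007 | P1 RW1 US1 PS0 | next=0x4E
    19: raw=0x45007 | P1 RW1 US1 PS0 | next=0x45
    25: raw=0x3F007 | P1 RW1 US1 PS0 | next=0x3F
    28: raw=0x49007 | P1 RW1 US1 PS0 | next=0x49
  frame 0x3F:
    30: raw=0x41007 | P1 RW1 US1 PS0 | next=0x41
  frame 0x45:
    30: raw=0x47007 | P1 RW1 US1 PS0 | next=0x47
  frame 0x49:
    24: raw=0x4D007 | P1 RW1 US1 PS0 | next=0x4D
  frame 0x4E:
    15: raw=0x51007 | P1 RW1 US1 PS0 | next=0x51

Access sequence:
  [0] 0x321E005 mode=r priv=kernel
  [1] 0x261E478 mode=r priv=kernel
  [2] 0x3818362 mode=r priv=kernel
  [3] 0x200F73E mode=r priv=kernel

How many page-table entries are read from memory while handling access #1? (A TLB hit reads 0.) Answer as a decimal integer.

Per-access translation:
#0 VA=0x321E005 (r,kernel):
  lvl0: tbl 0x3B, slot 25 ⇒ 0x3F007 (P1/RW1/US1/PS0)
  lvl1: tbl 0x3F, slot 30 ⇒ 0x41007 (P1/RW1/US1/PS0)
  ✓ 0x41005  — 2 lookups
#1 VA=0x261E478 (r,kernel):
  lvl0: tbl 0x3B, slot 19 ⇒ 0x45007 (P1/RW1/US1/PS0)
  lvl1: tbl 0x45, slot 30 ⇒ 0x47007 (P1/RW1/US1/PS0)
  ✓ 0x47478  — 2 lookups
#2 VA=0x3818362 (r,kernel):
  lvl0: tbl 0x3B, slot 28 ⇒ 0x49007 (P1/RW1/US1/PS0)
  lvl1: tbl 0x49, slot 24 ⇒ 0x4D007 (P1/RW1/US1/PS0)
  ✓ 0x4D362  — 2 lookups
#3 VA=0x200F73E (r,kernel):
  lvl0: tbl 0x3B, slot 16 ⇒ 0x4E007 (P1/RW1/US1/PS0)
  lvl1: tbl 0x4E, slot 15 ⇒ 0x51007 (P1/RW1/US1/PS0)
  ✓ 0x5173E  — 2 lookups

Entries read for #1: 2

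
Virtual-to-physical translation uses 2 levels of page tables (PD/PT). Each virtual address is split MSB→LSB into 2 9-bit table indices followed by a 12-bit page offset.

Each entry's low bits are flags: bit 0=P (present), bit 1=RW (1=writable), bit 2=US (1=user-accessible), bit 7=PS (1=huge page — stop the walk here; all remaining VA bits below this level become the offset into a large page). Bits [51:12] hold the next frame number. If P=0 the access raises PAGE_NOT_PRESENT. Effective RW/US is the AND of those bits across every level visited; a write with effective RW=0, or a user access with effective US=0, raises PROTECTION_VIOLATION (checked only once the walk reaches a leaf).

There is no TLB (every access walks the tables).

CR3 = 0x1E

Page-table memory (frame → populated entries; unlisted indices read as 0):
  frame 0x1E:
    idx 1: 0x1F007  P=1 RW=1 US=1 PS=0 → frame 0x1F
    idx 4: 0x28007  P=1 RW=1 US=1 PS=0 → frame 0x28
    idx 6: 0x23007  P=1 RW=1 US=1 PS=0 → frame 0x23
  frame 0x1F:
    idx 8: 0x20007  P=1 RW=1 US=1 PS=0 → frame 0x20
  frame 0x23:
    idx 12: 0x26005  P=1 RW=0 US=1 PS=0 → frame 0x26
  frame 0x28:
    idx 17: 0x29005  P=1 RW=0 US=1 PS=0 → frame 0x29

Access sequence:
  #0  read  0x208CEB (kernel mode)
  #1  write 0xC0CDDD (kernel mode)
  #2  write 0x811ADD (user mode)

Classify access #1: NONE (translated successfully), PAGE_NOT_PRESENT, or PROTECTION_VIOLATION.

Walk each access:
#0 VA=0x208CEB (r,kernel):
  [0] read 0x1E idx=1: raw=0x1F007 flags P=1 W=1 U=1 S=0
  [1] read 0x1F idx=8: raw=0x20007 flags P=1 W=1 U=1 S=0
  → PA=0x20CEB  (2 entries read)
#1 VA=0xC0CDDD (w,kernel):
  [0] read 0x1E idx=6: raw=0x23007 flags P=1 W=1 U=1 S=0
  [1] read 0x23 idx=12: raw=0x26005 flags P=1 W=0 U=1 S=0
  ✗ PROTECTION_VIOLATION  [2 reads]
#2 VA=0x811ADD (w,user):
  [0] read 0x1E idx=4: raw=0x28007 flags P=1 W=1 U=1 S=0
  [1] read 0x28 idx=17: raw=0x29005 flags P=1 W=0 U=1 S=0
  ✗ PROTECTION_VIOLATION  [2 reads]

Access #1 fault: PROTECTION_VIOLATION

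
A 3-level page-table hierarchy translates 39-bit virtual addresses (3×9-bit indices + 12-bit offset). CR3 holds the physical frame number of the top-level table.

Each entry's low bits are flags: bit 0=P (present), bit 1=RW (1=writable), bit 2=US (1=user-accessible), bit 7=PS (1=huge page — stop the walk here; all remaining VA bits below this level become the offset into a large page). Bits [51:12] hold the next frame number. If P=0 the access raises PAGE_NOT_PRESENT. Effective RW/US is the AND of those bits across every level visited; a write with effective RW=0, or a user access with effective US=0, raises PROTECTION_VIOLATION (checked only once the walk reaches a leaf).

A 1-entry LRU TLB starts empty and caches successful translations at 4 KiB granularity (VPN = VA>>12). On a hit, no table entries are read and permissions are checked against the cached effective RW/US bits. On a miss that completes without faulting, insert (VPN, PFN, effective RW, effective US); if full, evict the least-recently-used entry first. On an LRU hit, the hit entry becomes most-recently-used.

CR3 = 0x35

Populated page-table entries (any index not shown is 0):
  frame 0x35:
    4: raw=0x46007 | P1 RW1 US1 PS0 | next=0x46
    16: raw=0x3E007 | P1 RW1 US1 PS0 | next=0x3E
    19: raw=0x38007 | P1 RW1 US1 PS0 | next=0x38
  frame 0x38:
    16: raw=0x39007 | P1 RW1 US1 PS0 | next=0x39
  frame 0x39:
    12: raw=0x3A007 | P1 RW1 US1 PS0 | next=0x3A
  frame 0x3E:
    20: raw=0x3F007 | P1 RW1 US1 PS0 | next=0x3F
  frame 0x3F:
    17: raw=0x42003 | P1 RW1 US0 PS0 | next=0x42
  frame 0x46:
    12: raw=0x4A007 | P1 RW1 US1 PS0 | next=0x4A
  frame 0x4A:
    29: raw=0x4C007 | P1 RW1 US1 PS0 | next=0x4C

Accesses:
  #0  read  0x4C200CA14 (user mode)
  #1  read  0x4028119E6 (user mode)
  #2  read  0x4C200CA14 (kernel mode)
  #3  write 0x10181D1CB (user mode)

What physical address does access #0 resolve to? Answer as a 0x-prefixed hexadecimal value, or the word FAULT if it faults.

Per-access translation:
#0 VA=0x4C200CA14 (r,user):
  lvl0: tbl 0x35, slot 19 ⇒ 0x38007 (P1/RW1/US1/PS0)
  lvl1: tbl 0x38, slot 16 ⇒ 0x39007 (P1/RW1/US1/PS0)
  lvl2: tbl 0x39, slot 12 ⇒ 0x3A007 (P1/RW1/US1/PS0)
  ✓ 0x3AA14  — 3 lookups
#1 VA=0x4028119E6 (r,user):
  lvl0: tbl 0x35, slot 16 ⇒ 0x3E007 (P1/RW1/US1/PS0)
  lvl1: tbl 0x3E, slot 20 ⇒ 0x3F007 (P1/RW1/US1/PS0)
  lvl2: tbl 0x3F, slot 17 ⇒ 0x42003 (P1/RW1/US0/PS0)
  ⇒ fault: PROTECTION_VIOLATION  — 3 lookups
#2 VA=0x4C200CA14 (r,kernel):
  TLB hit vpn=0x4C200C → PA=0x3AA14
#3 VA=0x10181D1CB (w,user):
  lvl0: tbl 0x35, slot 4 ⇒ 0x46007 (P1/RW1/US1/PS0)
  lvl1: tbl 0x46, slot 12 ⇒ 0x4A007 (P1/RW1/US1/PS0)
  lvl2: tbl 0x4A, slot 29 ⇒ 0x4C007 (P1/RW1/US1/PS0)
  ✓ 0x4C1CB  — 3 lookups

Access #0 PA: 0x3AA14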